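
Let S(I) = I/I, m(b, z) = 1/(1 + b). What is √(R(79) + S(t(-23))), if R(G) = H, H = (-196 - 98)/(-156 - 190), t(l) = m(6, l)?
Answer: 8*√865/173 ≈ 1.3600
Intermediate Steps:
t(l) = ⅐ (t(l) = 1/(1 + 6) = 1/7 = ⅐)
H = 147/173 (H = -294/(-346) = -294*(-1/346) = 147/173 ≈ 0.84971)
R(G) = 147/173
S(I) = 1
√(R(79) + S(t(-23))) = √(147/173 + 1) = √(320/173) = 8*√865/173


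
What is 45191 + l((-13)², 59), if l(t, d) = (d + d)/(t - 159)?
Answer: 226014/5 ≈ 45203.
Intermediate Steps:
l(t, d) = 2*d/(-159 + t) (l(t, d) = (2*d)/(-159 + t) = 2*d/(-159 + t))
45191 + l((-13)², 59) = 45191 + 2*59/(-159 + (-13)²) = 45191 + 2*59/(-159 + 169) = 45191 + 2*59/10 = 45191 + 2*59*(⅒) = 45191 + 59/5 = 226014/5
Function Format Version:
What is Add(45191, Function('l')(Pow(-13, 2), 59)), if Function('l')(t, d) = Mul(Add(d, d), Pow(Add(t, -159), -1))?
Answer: Rational(226014, 5) ≈ 45203.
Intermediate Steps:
Function('l')(t, d) = Mul(2, d, Pow(Add(-159, t), -1)) (Function('l')(t, d) = Mul(Mul(2, d), Pow(Add(-159, t), -1)) = Mul(2, d, Pow(Add(-159, t), -1)))
Add(45191, Function('l')(Pow(-13, 2), 59)) = Add(45191, Mul(2, 59, Pow(Add(-159, Pow(-13, 2)), -1))) = Add(45191, Mul(2, 59, Pow(Add(-159, 169), -1))) = Add(45191, Mul(2, 59, Pow(10, -1))) = Add(45191, Mul(2, 59, Rational(1, 10))) = Add(45191, Rational(59, 5)) = Rational(226014, 5)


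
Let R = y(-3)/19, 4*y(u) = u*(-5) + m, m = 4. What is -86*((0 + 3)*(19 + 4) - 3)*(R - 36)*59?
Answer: 11972103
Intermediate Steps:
y(u) = 1 - 5*u/4 (y(u) = (u*(-5) + 4)/4 = (-5*u + 4)/4 = (4 - 5*u)/4 = 1 - 5*u/4)
R = ¼ (R = (1 - 5/4*(-3))/19 = (1 + 15/4)*(1/19) = (19/4)*(1/19) = ¼ ≈ 0.25000)
-86*((0 + 3)*(19 + 4) - 3)*(R - 36)*59 = -86*((0 + 3)*(19 + 4) - 3)*(¼ - 36)*59 = -86*(3*23 - 3)*(-143)/4*59 = -86*(69 - 3)*(-143)/4*59 = -5676*(-143)/4*59 = -86*(-4719/2)*59 = 202917*59 = 11972103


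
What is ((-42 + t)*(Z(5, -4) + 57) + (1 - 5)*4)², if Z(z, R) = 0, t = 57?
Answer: 703921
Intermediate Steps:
((-42 + t)*(Z(5, -4) + 57) + (1 - 5)*4)² = ((-42 + 57)*(0 + 57) + (1 - 5)*4)² = (15*57 - 4*4)² = (855 - 16)² = 839² = 703921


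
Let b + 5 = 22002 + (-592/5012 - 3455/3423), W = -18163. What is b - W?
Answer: 24606023903/612717 ≈ 40159.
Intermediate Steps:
b = 13477245032/612717 (b = -5 + (22002 + (-592/5012 - 3455/3423)) = -5 + (22002 + (-592*1/5012 - 3455*1/3423)) = -5 + (22002 + (-148/1253 - 3455/3423)) = -5 + (22002 - 690817/612717) = -5 + 13480308617/612717 = 13477245032/612717 ≈ 21996.)
b - W = 13477245032/612717 - 1*(-18163) = 13477245032/612717 + 18163 = 24606023903/612717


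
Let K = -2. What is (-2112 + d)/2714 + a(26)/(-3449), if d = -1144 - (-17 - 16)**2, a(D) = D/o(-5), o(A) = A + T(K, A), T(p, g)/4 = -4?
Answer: -314633441/196572306 ≈ -1.6006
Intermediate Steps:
T(p, g) = -16 (T(p, g) = 4*(-4) = -16)
o(A) = -16 + A (o(A) = A - 16 = -16 + A)
a(D) = -D/21 (a(D) = D/(-16 - 5) = D/(-21) = D*(-1/21) = -D/21)
d = -2233 (d = -1144 - 1*(-33)**2 = -1144 - 1*1089 = -1144 - 1089 = -2233)
(-2112 + d)/2714 + a(26)/(-3449) = (-2112 - 2233)/2714 - 1/21*26/(-3449) = -4345*1/2714 - 26/21*(-1/3449) = -4345/2714 + 26/72429 = -314633441/196572306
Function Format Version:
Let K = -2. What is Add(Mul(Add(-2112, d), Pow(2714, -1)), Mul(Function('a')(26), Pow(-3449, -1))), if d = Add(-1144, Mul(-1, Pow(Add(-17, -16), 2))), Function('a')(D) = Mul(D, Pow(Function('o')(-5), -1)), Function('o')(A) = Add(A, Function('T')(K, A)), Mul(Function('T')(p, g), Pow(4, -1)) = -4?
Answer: Rational(-314633441, 196572306) ≈ -1.6006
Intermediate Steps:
Function('T')(p, g) = -16 (Function('T')(p, g) = Mul(4, -4) = -16)
Function('o')(A) = Add(-16, A) (Function('o')(A) = Add(A, -16) = Add(-16, A))
Function('a')(D) = Mul(Rational(-1, 21), D) (Function('a')(D) = Mul(D, Pow(Add(-16, -5), -1)) = Mul(D, Pow(-21, -1)) = Mul(D, Rational(-1, 21)) = Mul(Rational(-1, 21), D))
d = -2233 (d = Add(-1144, Mul(-1, Pow(-33, 2))) = Add(-1144, Mul(-1, 1089)) = Add(-1144, -1089) = -2233)
Add(Mul(Add(-2112, d), Pow(2714, -1)), Mul(Function('a')(26), Pow(-3449, -1))) = Add(Mul(Add(-2112, -2233), Pow(2714, -1)), Mul(Mul(Rational(-1, 21), 26), Pow(-3449, -1))) = Add(Mul(-4345, Rational(1, 2714)), Mul(Rational(-26, 21), Rational(-1, 3449))) = Add(Rational(-4345, 2714), Rational(26, 72429)) = Rational(-314633441, 196572306)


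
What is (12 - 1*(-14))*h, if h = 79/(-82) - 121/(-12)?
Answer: 58331/246 ≈ 237.12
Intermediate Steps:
h = 4487/492 (h = 79*(-1/82) - 121*(-1/12) = -79/82 + 121/12 = 4487/492 ≈ 9.1199)
(12 - 1*(-14))*h = (12 - 1*(-14))*(4487/492) = (12 + 14)*(4487/492) = 26*(4487/492) = 58331/246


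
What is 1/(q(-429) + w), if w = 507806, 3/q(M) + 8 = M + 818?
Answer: 127/64491363 ≈ 1.9693e-6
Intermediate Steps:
q(M) = 3/(810 + M) (q(M) = 3/(-8 + (M + 818)) = 3/(-8 + (818 + M)) = 3/(810 + M))
1/(q(-429) + w) = 1/(3/(810 - 429) + 507806) = 1/(3/381 + 507806) = 1/(3*(1/381) + 507806) = 1/(1/127 + 507806) = 1/(64491363/127) = 127/64491363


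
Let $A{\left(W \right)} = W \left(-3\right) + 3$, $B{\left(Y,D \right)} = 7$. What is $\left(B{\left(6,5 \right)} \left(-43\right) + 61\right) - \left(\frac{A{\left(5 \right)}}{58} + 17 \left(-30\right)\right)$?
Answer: $\frac{7836}{29} \approx 270.21$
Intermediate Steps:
$A{\left(W \right)} = 3 - 3 W$ ($A{\left(W \right)} = - 3 W + 3 = 3 - 3 W$)
$\left(B{\left(6,5 \right)} \left(-43\right) + 61\right) - \left(\frac{A{\left(5 \right)}}{58} + 17 \left(-30\right)\right) = \left(7 \left(-43\right) + 61\right) - \left(\frac{3 - 15}{58} + 17 \left(-30\right)\right) = \left(-301 + 61\right) - \left(\left(3 - 15\right) \frac{1}{58} - 510\right) = -240 - \left(\left(-12\right) \frac{1}{58} - 510\right) = -240 - \left(- \frac{6}{29} - 510\right) = -240 - - \frac{14796}{29} = -240 + \frac{14796}{29} = \frac{7836}{29}$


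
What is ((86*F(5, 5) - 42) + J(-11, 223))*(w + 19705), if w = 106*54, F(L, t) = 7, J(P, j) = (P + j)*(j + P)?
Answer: 1157121216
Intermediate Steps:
J(P, j) = (P + j)**2 (J(P, j) = (P + j)*(P + j) = (P + j)**2)
w = 5724
((86*F(5, 5) - 42) + J(-11, 223))*(w + 19705) = ((86*7 - 42) + (-11 + 223)**2)*(5724 + 19705) = ((602 - 42) + 212**2)*25429 = (560 + 44944)*25429 = 45504*25429 = 1157121216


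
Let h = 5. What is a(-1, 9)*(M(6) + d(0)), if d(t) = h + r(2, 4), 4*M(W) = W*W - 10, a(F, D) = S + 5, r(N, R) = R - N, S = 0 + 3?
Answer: 108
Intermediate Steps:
S = 3
a(F, D) = 8 (a(F, D) = 3 + 5 = 8)
M(W) = -5/2 + W²/4 (M(W) = (W*W - 10)/4 = (W² - 10)/4 = (-10 + W²)/4 = -5/2 + W²/4)
d(t) = 7 (d(t) = 5 + (4 - 1*2) = 5 + (4 - 2) = 5 + 2 = 7)
a(-1, 9)*(M(6) + d(0)) = 8*((-5/2 + (¼)*6²) + 7) = 8*((-5/2 + (¼)*36) + 7) = 8*((-5/2 + 9) + 7) = 8*(13/2 + 7) = 8*(27/2) = 108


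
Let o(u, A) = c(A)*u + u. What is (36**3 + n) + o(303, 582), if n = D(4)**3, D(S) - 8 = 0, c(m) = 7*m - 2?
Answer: 1281287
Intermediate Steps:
c(m) = -2 + 7*m
D(S) = 8 (D(S) = 8 + 0 = 8)
o(u, A) = u + u*(-2 + 7*A) (o(u, A) = (-2 + 7*A)*u + u = u*(-2 + 7*A) + u = u + u*(-2 + 7*A))
n = 512 (n = 8**3 = 512)
(36**3 + n) + o(303, 582) = (36**3 + 512) + 303*(-1 + 7*582) = (46656 + 512) + 303*(-1 + 4074) = 47168 + 303*4073 = 47168 + 1234119 = 1281287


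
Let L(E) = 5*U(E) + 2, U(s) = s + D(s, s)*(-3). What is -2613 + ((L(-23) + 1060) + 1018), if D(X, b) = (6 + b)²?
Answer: -4983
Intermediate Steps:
U(s) = s - 3*(6 + s)² (U(s) = s + (6 + s)²*(-3) = s - 3*(6 + s)²)
L(E) = 2 - 15*(6 + E)² + 5*E (L(E) = 5*(E - 3*(6 + E)²) + 2 = (-15*(6 + E)² + 5*E) + 2 = 2 - 15*(6 + E)² + 5*E)
-2613 + ((L(-23) + 1060) + 1018) = -2613 + (((2 - 15*(6 - 23)² + 5*(-23)) + 1060) + 1018) = -2613 + (((2 - 15*(-17)² - 115) + 1060) + 1018) = -2613 + (((2 - 15*289 - 115) + 1060) + 1018) = -2613 + (((2 - 4335 - 115) + 1060) + 1018) = -2613 + ((-4448 + 1060) + 1018) = -2613 + (-3388 + 1018) = -2613 - 2370 = -4983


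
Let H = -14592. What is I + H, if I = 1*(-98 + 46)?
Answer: -14644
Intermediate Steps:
I = -52 (I = 1*(-52) = -52)
I + H = -52 - 14592 = -14644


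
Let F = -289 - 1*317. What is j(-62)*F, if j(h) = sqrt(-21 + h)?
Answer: -606*I*sqrt(83) ≈ -5520.9*I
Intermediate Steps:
F = -606 (F = -289 - 317 = -606)
j(-62)*F = sqrt(-21 - 62)*(-606) = sqrt(-83)*(-606) = (I*sqrt(83))*(-606) = -606*I*sqrt(83)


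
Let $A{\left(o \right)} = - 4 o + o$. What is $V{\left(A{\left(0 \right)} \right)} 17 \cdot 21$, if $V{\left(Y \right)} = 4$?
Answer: $1428$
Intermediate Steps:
$A{\left(o \right)} = - 3 o$
$V{\left(A{\left(0 \right)} \right)} 17 \cdot 21 = 4 \cdot 17 \cdot 21 = 68 \cdot 21 = 1428$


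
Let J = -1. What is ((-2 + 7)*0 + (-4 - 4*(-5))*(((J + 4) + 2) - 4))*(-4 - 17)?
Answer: -336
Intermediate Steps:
((-2 + 7)*0 + (-4 - 4*(-5))*(((J + 4) + 2) - 4))*(-4 - 17) = ((-2 + 7)*0 + (-4 - 4*(-5))*(((-1 + 4) + 2) - 4))*(-4 - 17) = (5*0 + (-4 + 20)*((3 + 2) - 4))*(-21) = (0 + 16*(5 - 4))*(-21) = (0 + 16*1)*(-21) = (0 + 16)*(-21) = 16*(-21) = -336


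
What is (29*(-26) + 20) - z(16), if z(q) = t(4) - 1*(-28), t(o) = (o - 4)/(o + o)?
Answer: -762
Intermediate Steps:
t(o) = (-4 + o)/(2*o) (t(o) = (-4 + o)/((2*o)) = (-4 + o)*(1/(2*o)) = (-4 + o)/(2*o))
z(q) = 28 (z(q) = (1/2)*(-4 + 4)/4 - 1*(-28) = (1/2)*(1/4)*0 + 28 = 0 + 28 = 28)
(29*(-26) + 20) - z(16) = (29*(-26) + 20) - 1*28 = (-754 + 20) - 28 = -734 - 28 = -762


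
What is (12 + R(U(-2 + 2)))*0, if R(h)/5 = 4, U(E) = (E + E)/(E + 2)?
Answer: 0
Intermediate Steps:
U(E) = 2*E/(2 + E) (U(E) = (2*E)/(2 + E) = 2*E/(2 + E))
R(h) = 20 (R(h) = 5*4 = 20)
(12 + R(U(-2 + 2)))*0 = (12 + 20)*0 = 32*0 = 0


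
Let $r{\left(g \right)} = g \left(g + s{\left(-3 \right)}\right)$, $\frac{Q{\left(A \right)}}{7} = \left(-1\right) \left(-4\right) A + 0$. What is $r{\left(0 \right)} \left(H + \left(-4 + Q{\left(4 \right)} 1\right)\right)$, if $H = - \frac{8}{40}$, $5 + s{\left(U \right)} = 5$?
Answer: $0$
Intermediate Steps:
$Q{\left(A \right)} = 28 A$ ($Q{\left(A \right)} = 7 \left(\left(-1\right) \left(-4\right) A + 0\right) = 7 \left(4 A + 0\right) = 7 \cdot 4 A = 28 A$)
$s{\left(U \right)} = 0$ ($s{\left(U \right)} = -5 + 5 = 0$)
$H = - \frac{1}{5}$ ($H = \left(-8\right) \frac{1}{40} = - \frac{1}{5} \approx -0.2$)
$r{\left(g \right)} = g^{2}$ ($r{\left(g \right)} = g \left(g + 0\right) = g g = g^{2}$)
$r{\left(0 \right)} \left(H + \left(-4 + Q{\left(4 \right)} 1\right)\right) = 0^{2} \left(- \frac{1}{5} - \left(4 - 28 \cdot 4 \cdot 1\right)\right) = 0 \left(- \frac{1}{5} + \left(-4 + 112 \cdot 1\right)\right) = 0 \left(- \frac{1}{5} + \left(-4 + 112\right)\right) = 0 \left(- \frac{1}{5} + 108\right) = 0 \cdot \frac{539}{5} = 0$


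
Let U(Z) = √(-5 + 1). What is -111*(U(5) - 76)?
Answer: 8436 - 222*I ≈ 8436.0 - 222.0*I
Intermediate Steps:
U(Z) = 2*I (U(Z) = √(-4) = 2*I)
-111*(U(5) - 76) = -111*(2*I - 76) = -111*(-76 + 2*I) = 8436 - 222*I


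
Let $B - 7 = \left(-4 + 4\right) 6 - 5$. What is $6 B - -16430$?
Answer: $16442$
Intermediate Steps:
$B = 2$ ($B = 7 - \left(5 - \left(-4 + 4\right) 6\right) = 7 + \left(0 \cdot 6 - 5\right) = 7 + \left(0 - 5\right) = 7 - 5 = 2$)
$6 B - -16430 = 6 \cdot 2 - -16430 = 12 + 16430 = 16442$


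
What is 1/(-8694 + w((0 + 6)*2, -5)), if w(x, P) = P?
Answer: -1/8699 ≈ -0.00011496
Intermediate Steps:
1/(-8694 + w((0 + 6)*2, -5)) = 1/(-8694 - 5) = 1/(-8699) = -1/8699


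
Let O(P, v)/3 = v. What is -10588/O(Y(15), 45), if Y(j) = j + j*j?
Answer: -10588/135 ≈ -78.430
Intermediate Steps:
Y(j) = j + j²
O(P, v) = 3*v
-10588/O(Y(15), 45) = -10588/(3*45) = -10588/135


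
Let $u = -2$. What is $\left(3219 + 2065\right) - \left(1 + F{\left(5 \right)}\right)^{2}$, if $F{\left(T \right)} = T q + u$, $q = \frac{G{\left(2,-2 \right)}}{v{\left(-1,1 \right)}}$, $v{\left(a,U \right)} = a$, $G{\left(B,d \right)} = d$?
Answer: $5203$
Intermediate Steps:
$q = 2$ ($q = - \frac{2}{-1} = \left(-2\right) \left(-1\right) = 2$)
$F{\left(T \right)} = -2 + 2 T$ ($F{\left(T \right)} = T 2 - 2 = 2 T - 2 = -2 + 2 T$)
$\left(3219 + 2065\right) - \left(1 + F{\left(5 \right)}\right)^{2} = \left(3219 + 2065\right) - \left(1 + \left(-2 + 2 \cdot 5\right)\right)^{2} = 5284 - \left(1 + \left(-2 + 10\right)\right)^{2} = 5284 - \left(1 + 8\right)^{2} = 5284 - 9^{2} = 5284 - 81 = 5203$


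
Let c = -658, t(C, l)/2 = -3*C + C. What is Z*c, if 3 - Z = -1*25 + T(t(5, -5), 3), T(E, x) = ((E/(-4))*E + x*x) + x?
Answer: -76328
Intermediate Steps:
t(C, l) = -4*C (t(C, l) = 2*(-3*C + C) = 2*(-2*C) = -4*C)
T(E, x) = x + x² - E²/4 (T(E, x) = ((E*(-¼))*E + x²) + x = ((-E/4)*E + x²) + x = (-E²/4 + x²) + x = (x² - E²/4) + x = x + x² - E²/4)
Z = 116 (Z = 3 - (-1*25 + (3 + 3² - (-4*5)²/4)) = 3 - (-25 + (3 + 9 - ¼*(-20)²)) = 3 - (-25 + (3 + 9 - ¼*400)) = 3 - (-25 + (3 + 9 - 100)) = 3 - (-25 - 88) = 3 - 1*(-113) = 3 + 113 = 116)
Z*c = 116*(-658) = -76328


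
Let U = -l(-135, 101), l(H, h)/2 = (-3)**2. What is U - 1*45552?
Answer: -45570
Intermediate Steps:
l(H, h) = 18 (l(H, h) = 2*(-3)**2 = 2*9 = 18)
U = -18 (U = -1*18 = -18)
U - 1*45552 = -18 - 1*45552 = -18 - 45552 = -45570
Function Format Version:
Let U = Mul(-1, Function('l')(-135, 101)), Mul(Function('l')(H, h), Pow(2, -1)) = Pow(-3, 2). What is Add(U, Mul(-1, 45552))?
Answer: -45570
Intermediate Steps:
Function('l')(H, h) = 18 (Function('l')(H, h) = Mul(2, Pow(-3, 2)) = Mul(2, 9) = 18)
U = -18 (U = Mul(-1, 18) = -18)
Add(U, Mul(-1, 45552)) = Add(-18, Mul(-1, 45552)) = Add(-18, -45552) = -45570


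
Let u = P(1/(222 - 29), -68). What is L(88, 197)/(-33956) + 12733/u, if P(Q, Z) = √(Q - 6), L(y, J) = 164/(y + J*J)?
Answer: -41/330196633 - 12733*I*√223301/1157 ≈ -1.2417e-7 - 5200.5*I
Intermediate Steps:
L(y, J) = 164/(y + J²)
P(Q, Z) = √(-6 + Q)
u = I*√223301/193 (u = √(-6 + 1/(222 - 29)) = √(-6 + 1/193) = √(-1157/193) = I*√223301/193 ≈ 2.4484*I)
L(88, 197)/(-33956) + 12733/u = (164/(88 + 197²))/(-33956) + 12733/((I*√223301/193)) = (164/(88 + 38809))*(-1/33956) + 12733*(-I*√223301/1157) = (164/38897)*(-1/33956) - 12733*I*√223301/1157 = -41/330196633 - 12733*I*√223301/1157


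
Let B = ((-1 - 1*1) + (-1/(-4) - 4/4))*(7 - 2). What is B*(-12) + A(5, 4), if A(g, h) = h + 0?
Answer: 169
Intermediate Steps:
A(g, h) = h
B = -55/4 (B = ((-1 - 1) + (-1*(-¼) - 4*¼))*5 = (-2 + (¼ - 1))*5 = (-2 - ¾)*5 = -11/4*5 = -55/4 ≈ -13.750)
B*(-12) + A(5, 4) = -55/4*(-12) + 4 = 165 + 4 = 169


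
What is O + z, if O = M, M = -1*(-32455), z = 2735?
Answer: 35190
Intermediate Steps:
M = 32455
O = 32455
O + z = 32455 + 2735 = 35190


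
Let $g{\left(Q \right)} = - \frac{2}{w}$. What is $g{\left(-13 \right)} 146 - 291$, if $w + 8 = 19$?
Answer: $- \frac{3493}{11} \approx -317.55$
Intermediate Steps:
$w = 11$ ($w = -8 + 19 = 11$)
$g{\left(Q \right)} = - \frac{2}{11}$
$g{\left(-13 \right)} 146 - 291 = \left(- \frac{2}{11}\right) 146 - 291 = - \frac{292}{11} - 291 = - \frac{3493}{11}$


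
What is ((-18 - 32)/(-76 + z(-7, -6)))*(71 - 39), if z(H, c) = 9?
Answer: 1600/67 ≈ 23.881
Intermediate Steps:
((-18 - 32)/(-76 + z(-7, -6)))*(71 - 39) = ((-18 - 32)/(-76 + 9))*(71 - 39) = -50/(-67)*32 = -50*(-1/67)*32 = (50/67)*32 = 1600/67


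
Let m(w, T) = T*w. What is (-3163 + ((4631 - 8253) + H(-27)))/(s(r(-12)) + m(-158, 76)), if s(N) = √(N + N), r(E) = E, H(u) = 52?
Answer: 10106233/18024011 + 6733*I*√6/72096044 ≈ 0.56071 + 0.00022876*I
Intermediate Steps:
s(N) = √2*√N (s(N) = √(2*N) = √2*√N)
(-3163 + ((4631 - 8253) + H(-27)))/(s(r(-12)) + m(-158, 76)) = (-3163 + ((4631 - 8253) + 52))/(√2*√(-12) + 76*(-158)) = (-3163 + (-3622 + 52))/(√2*(2*I*√3) - 12008) = (-3163 - 3570)/(2*I*√6 - 12008) = -6733/(-12008 + 2*I*√6)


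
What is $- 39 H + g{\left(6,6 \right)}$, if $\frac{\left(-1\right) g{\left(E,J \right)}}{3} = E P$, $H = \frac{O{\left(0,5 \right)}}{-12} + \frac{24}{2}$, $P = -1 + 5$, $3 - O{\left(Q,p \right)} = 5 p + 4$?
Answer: $- \frac{1249}{2} \approx -624.5$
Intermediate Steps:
$O{\left(Q,p \right)} = -1 - 5 p$ ($O{\left(Q,p \right)} = 3 - \left(5 p + 4\right) = 3 - \left(4 + 5 p\right) = -1 - 5 p$)
$P = 4$
$H = \frac{85}{6}$ ($H = \frac{-1 - 25}{-12} + \frac{24}{2} = \left(-1 - 25\right) \left(- \frac{1}{12}\right) + 24 \cdot \frac{1}{2} = \left(-26\right) \left(- \frac{1}{12}\right) + 12 = \frac{13}{6} + 12 = \frac{85}{6} \approx 14.167$)
$g{\left(E,J \right)} = - 12 E$ ($g{\left(E,J \right)} = - 3 E 4 = - 3 \cdot 4 E = - 12 E$)
$- 39 H + g{\left(6,6 \right)} = \left(-39\right) \frac{85}{6} - 72 = - \frac{1105}{2} - 72 = - \frac{1249}{2}$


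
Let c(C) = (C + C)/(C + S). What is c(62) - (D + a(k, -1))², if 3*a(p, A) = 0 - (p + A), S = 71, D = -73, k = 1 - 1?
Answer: -6319576/1197 ≈ -5279.5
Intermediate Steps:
k = 0
c(C) = 2*C/(71 + C) (c(C) = (C + C)/(C + 71) = (2*C)/(71 + C) = 2*C/(71 + C))
a(p, A) = -A/3 - p/3 (a(p, A) = (0 - (p + A))/3 = (0 - (A + p))/3 = (0 + (-A - p))/3 = (-A - p)/3 = -A/3 - p/3)
c(62) - (D + a(k, -1))² = 2*62/(71 + 62) - (-73 + (-⅓*(-1) - ⅓*0))² = 2*62/133 - (-73 + (⅓ + 0))² = 2*62*(1/133) - (-73 + ⅓)² = 124/133 - (-218/3)² = 124/133 - 1*47524/9 = 124/133 - 47524/9 = -6319576/1197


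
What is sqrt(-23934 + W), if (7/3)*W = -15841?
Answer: 7*I*sqrt(627) ≈ 175.28*I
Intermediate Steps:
W = -6789 (W = (3/7)*(-15841) = -6789)
sqrt(-23934 + W) = sqrt(-23934 - 6789) = sqrt(-30723) = 7*I*sqrt(627)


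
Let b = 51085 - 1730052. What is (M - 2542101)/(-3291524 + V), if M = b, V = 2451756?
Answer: 1055267/209942 ≈ 5.0265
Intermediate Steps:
b = -1678967
M = -1678967
(M - 2542101)/(-3291524 + V) = (-1678967 - 2542101)/(-3291524 + 2451756) = -4221068/(-839768) = -4221068*(-1/839768) = 1055267/209942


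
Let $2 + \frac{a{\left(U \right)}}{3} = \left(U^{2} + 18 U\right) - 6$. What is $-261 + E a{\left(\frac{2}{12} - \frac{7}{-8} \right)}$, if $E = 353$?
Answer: $\frac{2356289}{192} \approx 12272.0$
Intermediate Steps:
$a{\left(U \right)} = -24 + 3 U^{2} + 54 U$ ($a{\left(U \right)} = -6 + 3 \left(\left(U^{2} + 18 U\right) - 6\right) = -6 + 3 \left(-6 + U^{2} + 18 U\right) = -6 + \left(-18 + 3 U^{2} + 54 U\right) = -24 + 3 U^{2} + 54 U$)
$-261 + E a{\left(\frac{2}{12} - \frac{7}{-8} \right)} = -261 + 353 \left(-24 + 3 \left(\frac{2}{12} - \frac{7}{-8}\right)^{2} + 54 \left(\frac{2}{12} - \frac{7}{-8}\right)\right) = -261 + 353 \left(-24 + 3 \left(2 \cdot \frac{1}{12} - - \frac{7}{8}\right)^{2} + 54 \left(2 \cdot \frac{1}{12} - - \frac{7}{8}\right)\right) = -261 + 353 \left(-24 + 3 \left(\frac{1}{6} + \frac{7}{8}\right)^{2} + 54 \left(\frac{1}{6} + \frac{7}{8}\right)\right) = -261 + 353 \left(-24 + 3 \left(\frac{25}{24}\right)^{2} + 54 \cdot \frac{25}{24}\right) = -261 + 353 \left(-24 + 3 \cdot \frac{625}{576} + \frac{225}{4}\right) = -261 + 353 \left(-24 + \frac{625}{192} + \frac{225}{4}\right) = -261 + 353 \cdot \frac{6817}{192} = -261 + \frac{2406401}{192} = \frac{2356289}{192}$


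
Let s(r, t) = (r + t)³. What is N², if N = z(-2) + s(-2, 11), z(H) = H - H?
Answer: 531441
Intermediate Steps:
z(H) = 0
N = 729 (N = 0 + (-2 + 11)³ = 0 + 9³ = 0 + 729 = 729)
N² = 729² = 531441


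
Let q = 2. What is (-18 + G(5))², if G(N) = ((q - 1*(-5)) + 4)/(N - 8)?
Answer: 4225/9 ≈ 469.44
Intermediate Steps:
G(N) = 11/(-8 + N) (G(N) = ((2 - 1*(-5)) + 4)/(N - 8) = ((2 + 5) + 4)/(-8 + N) = (7 + 4)/(-8 + N) = 11/(-8 + N))
(-18 + G(5))² = (-18 + 11/(-8 + 5))² = (-18 + 11/(-3))² = (-18 + 11*(-⅓))² = (-18 - 11/3)² = (-65/3)² = 4225/9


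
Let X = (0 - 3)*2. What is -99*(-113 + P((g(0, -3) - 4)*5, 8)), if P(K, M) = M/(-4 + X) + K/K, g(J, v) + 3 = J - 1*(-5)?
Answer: 55836/5 ≈ 11167.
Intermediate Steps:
g(J, v) = 2 + J (g(J, v) = -3 + (J - 1*(-5)) = -3 + (J + 5) = -3 + (5 + J) = 2 + J)
X = -6 (X = -3*2 = -6)
P(K, M) = 1 - M/10 (P(K, M) = M/(-4 - 6) + K/K = M/(-10) + 1 = M*(-⅒) + 1 = -M/10 + 1 = 1 - M/10)
-99*(-113 + P((g(0, -3) - 4)*5, 8)) = -99*(-113 + (1 - ⅒*8)) = -99*(-113 + (1 - ⅘)) = -99*(-113 + ⅕) = -99*(-564/5) = 55836/5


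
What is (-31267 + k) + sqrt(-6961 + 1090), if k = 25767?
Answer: -5500 + I*sqrt(5871) ≈ -5500.0 + 76.622*I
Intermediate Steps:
(-31267 + k) + sqrt(-6961 + 1090) = (-31267 + 25767) + sqrt(-6961 + 1090) = -5500 + sqrt(-5871) = -5500 + I*sqrt(5871)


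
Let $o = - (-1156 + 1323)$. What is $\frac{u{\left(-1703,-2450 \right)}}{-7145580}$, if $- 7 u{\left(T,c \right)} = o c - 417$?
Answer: $\frac{31441}{3847620} \approx 0.0081715$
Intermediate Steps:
$o = -167$ ($o = \left(-1\right) 167 = -167$)
$u{\left(T,c \right)} = \frac{417}{7} + \frac{167 c}{7}$ ($u{\left(T,c \right)} = - \frac{- 167 c - 417}{7} = - \frac{-417 - 167 c}{7} = \frac{417}{7} + \frac{167 c}{7}$)
$\frac{u{\left(-1703,-2450 \right)}}{-7145580} = \frac{\frac{417}{7} + \frac{167}{7} \left(-2450\right)}{-7145580} = \left(\frac{417}{7} - 58450\right) \left(- \frac{1}{7145580}\right) = \left(- \frac{408733}{7}\right) \left(- \frac{1}{7145580}\right) = \frac{31441}{3847620}$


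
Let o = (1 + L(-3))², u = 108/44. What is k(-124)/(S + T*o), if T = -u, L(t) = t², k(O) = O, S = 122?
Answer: 682/679 ≈ 1.0044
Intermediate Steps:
u = 27/11 (u = 108*(1/44) = 27/11 ≈ 2.4545)
o = 100 (o = (1 + (-3)²)² = (1 + 9)² = 10² = 100)
T = -27/11 (T = -1*27/11 = -27/11 ≈ -2.4545)
k(-124)/(S + T*o) = -124/(122 - 27/11*100) = -124/(122 - 2700/11) = -124/(-1358/11) = -124*(-11/1358) = 682/679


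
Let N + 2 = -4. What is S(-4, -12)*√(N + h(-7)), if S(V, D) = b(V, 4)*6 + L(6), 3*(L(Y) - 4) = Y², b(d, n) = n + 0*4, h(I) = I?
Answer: 40*I*√13 ≈ 144.22*I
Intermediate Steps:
N = -6 (N = -2 - 4 = -6)
b(d, n) = n (b(d, n) = n + 0 = n)
L(Y) = 4 + Y²/3
S(V, D) = 40 (S(V, D) = 4*6 + (4 + (⅓)*6²) = 24 + (4 + (⅓)*36) = 24 + (4 + 12) = 24 + 16 = 40)
S(-4, -12)*√(N + h(-7)) = 40*√(-6 - 7) = 40*√(-13) = 40*(I*√13) = 40*I*√13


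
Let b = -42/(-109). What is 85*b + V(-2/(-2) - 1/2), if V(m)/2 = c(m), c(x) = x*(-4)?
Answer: 3134/109 ≈ 28.752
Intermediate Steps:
c(x) = -4*x
V(m) = -8*m (V(m) = 2*(-4*m) = -8*m)
b = 42/109 (b = -42*(-1/109) = 42/109 ≈ 0.38532)
85*b + V(-2/(-2) - 1/2) = 85*(42/109) - 8*(-2/(-2) - 1/2) = 3570/109 - 8*(-2*(-½) - 1*½) = 3570/109 - 8*(1 - ½) = 3570/109 - 8*½ = 3570/109 - 4 = 3134/109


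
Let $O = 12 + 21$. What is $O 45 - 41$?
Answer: $1444$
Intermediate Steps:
$O = 33$
$O 45 - 41 = 33 \cdot 45 - 41 = 1485 - 41 = 1444$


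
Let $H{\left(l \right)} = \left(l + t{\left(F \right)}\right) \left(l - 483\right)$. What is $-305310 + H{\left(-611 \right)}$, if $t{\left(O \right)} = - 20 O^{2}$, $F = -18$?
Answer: $7452244$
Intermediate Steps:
$H{\left(l \right)} = \left(-6480 + l\right) \left(-483 + l\right)$ ($H{\left(l \right)} = \left(l - 20 \left(-18\right)^{2}\right) \left(l - 483\right) = \left(l - 6480\right) \left(-483 + l\right) = \left(-6480 + l\right) \left(-483 + l\right)$)
$-305310 + H{\left(-611 \right)} = -305310 + \left(3129840 + \left(-611\right)^{2} - -4254393\right) = -305310 + \left(3129840 + 373321 + 4254393\right) = -305310 + 7757554 = 7452244$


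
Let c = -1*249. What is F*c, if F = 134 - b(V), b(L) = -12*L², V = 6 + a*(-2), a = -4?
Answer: -619014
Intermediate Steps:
V = 14 (V = 6 - 4*(-2) = 6 + 8 = 14)
c = -249
F = 2486 (F = 134 - (-12)*14² = 134 - (-12)*196 = 134 - 1*(-2352) = 134 + 2352 = 2486)
F*c = 2486*(-249) = -619014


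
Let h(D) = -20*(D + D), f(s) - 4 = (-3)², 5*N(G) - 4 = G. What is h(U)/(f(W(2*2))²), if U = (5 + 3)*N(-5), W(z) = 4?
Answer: 64/169 ≈ 0.37870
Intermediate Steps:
N(G) = ⅘ + G/5
f(s) = 13 (f(s) = 4 + (-3)² = 4 + 9 = 13)
U = -8/5 (U = (5 + 3)*(⅘ + (⅕)*(-5)) = 8*(⅘ - 1) = 8*(-⅕) = -8/5 ≈ -1.6000)
h(D) = -40*D
h(U)/(f(W(2*2))²) = (-40*(-8/5))/(13²) = 64/169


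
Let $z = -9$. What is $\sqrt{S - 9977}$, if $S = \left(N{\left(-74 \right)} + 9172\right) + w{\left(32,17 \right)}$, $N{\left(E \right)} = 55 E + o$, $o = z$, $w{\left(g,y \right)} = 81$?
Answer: $i \sqrt{4803} \approx 69.304 i$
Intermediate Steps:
$o = -9$
$N{\left(E \right)} = -9 + 55 E$ ($N{\left(E \right)} = 55 E - 9 = -9 + 55 E$)
$S = 5174$ ($S = \left(\left(-9 + 55 \left(-74\right)\right) + 9172\right) + 81 = \left(\left(-9 - 4070\right) + 9172\right) + 81 = \left(-4079 + 9172\right) + 81 = 5093 + 81 = 5174$)
$\sqrt{S - 9977} = \sqrt{5174 - 9977} = \sqrt{-4803} = i \sqrt{4803}$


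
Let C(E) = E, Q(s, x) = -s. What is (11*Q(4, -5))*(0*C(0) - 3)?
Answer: 132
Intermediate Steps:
(11*Q(4, -5))*(0*C(0) - 3) = (11*(-1*4))*(0*0 - 3) = (11*(-4))*(0 - 3) = -44*(-3) = 132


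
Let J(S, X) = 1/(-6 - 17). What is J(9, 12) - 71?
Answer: -1634/23 ≈ -71.043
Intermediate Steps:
J(S, X) = -1/23 (J(S, X) = 1/(-23) = -1/23)
J(9, 12) - 71 = -1/23 - 71 = -1634/23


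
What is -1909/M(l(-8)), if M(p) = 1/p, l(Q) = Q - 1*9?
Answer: 32453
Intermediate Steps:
l(Q) = -9 + Q (l(Q) = Q - 9 = -9 + Q)
-1909/M(l(-8)) = -1909/(1/(-9 - 8)) = -1909/(1/(-17)) = -1909/(-1/17) = -1909*(-17) = 32453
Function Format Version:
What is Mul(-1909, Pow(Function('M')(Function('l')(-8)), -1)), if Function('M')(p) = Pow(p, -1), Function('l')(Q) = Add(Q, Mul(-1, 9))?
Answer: 32453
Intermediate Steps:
Function('l')(Q) = Add(-9, Q) (Function('l')(Q) = Add(Q, -9) = Add(-9, Q))
Mul(-1909, Pow(Function('M')(Function('l')(-8)), -1)) = Mul(-1909, Pow(Pow(Add(-9, -8), -1), -1)) = Mul(-1909, Pow(Pow(-17, -1), -1)) = Mul(-1909, Pow(Rational(-1, 17), -1)) = Mul(-1909, -17) = 32453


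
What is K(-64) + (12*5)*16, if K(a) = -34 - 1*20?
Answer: 906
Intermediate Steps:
K(a) = -54 (K(a) = -34 - 20 = -54)
K(-64) + (12*5)*16 = -54 + (12*5)*16 = -54 + 60*16 = -54 + 960 = 906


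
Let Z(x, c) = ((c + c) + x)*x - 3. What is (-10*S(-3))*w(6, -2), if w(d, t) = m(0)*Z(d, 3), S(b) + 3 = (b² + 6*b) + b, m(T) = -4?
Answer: -41400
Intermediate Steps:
Z(x, c) = -3 + x*(x + 2*c) (Z(x, c) = (2*c + x)*x - 3 = (x + 2*c)*x - 3 = x*(x + 2*c) - 3 = -3 + x*(x + 2*c))
S(b) = -3 + b² + 7*b (S(b) = -3 + ((b² + 6*b) + b) = -3 + (b² + 7*b) = -3 + b² + 7*b)
w(d, t) = 12 - 24*d - 4*d² (w(d, t) = -4*(-3 + d² + 2*3*d) = -4*(-3 + d² + 6*d) = 12 - 24*d - 4*d²)
(-10*S(-3))*w(6, -2) = (-10*(-3 + (-3)² + 7*(-3)))*(12 - 24*6 - 4*6²) = (-10*(-3 + 9 - 21))*(12 - 144 - 4*36) = (-10*(-15))*(12 - 144 - 144) = 150*(-276) = -41400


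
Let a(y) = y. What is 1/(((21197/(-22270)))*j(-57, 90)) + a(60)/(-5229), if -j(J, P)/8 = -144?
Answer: -87865915/7093703232 ≈ -0.012386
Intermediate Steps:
j(J, P) = 1152 (j(J, P) = -8*(-144) = 1152)
1/(((21197/(-22270)))*j(-57, 90)) + a(60)/(-5229) = 1/((21197/(-22270))*1152) + 60/(-5229) = (1/1152)/(21197*(-1/22270)) + 60*(-1/5229) = (1/1152)/(-21197/22270) - 20/1743 = -22270/21197*1/1152 - 20/1743 = -11135/12209472 - 20/1743 = -87865915/7093703232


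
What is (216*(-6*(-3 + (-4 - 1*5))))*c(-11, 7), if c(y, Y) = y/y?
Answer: 15552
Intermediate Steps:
c(y, Y) = 1
(216*(-6*(-3 + (-4 - 1*5))))*c(-11, 7) = (216*(-6*(-3 + (-4 - 1*5))))*1 = (216*(-6*(-3 + (-4 - 5))))*1 = (216*(-6*(-3 - 9)))*1 = (216*(-6*(-12)))*1 = (216*72)*1 = 15552*1 = 15552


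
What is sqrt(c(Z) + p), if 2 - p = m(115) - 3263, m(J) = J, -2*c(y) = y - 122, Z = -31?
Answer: 3*sqrt(1434)/2 ≈ 56.802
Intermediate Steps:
c(y) = 61 - y/2 (c(y) = -(y - 122)/2 = -(-122 + y)/2 = 61 - y/2)
p = 3150 (p = 2 - (115 - 3263) = 2 - 1*(-3148) = 2 + 3148 = 3150)
sqrt(c(Z) + p) = sqrt((61 - 1/2*(-31)) + 3150) = sqrt((61 + 31/2) + 3150) = sqrt(153/2 + 3150) = sqrt(6453/2) = 3*sqrt(1434)/2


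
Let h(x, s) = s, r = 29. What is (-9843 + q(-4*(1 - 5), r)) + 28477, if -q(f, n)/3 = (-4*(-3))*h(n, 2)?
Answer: 18562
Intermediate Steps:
q(f, n) = -72 (q(f, n) = -3*(-4*(-3))*2 = -36*2 = -3*24 = -72)
(-9843 + q(-4*(1 - 5), r)) + 28477 = (-9843 - 72) + 28477 = -9915 + 28477 = 18562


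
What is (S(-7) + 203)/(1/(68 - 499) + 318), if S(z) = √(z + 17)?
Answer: 87493/137057 + 431*√10/137057 ≈ 0.64831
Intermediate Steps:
S(z) = √(17 + z)
(S(-7) + 203)/(1/(68 - 499) + 318) = (√(17 - 7) + 203)/(1/(68 - 499) + 318) = (√10 + 203)/(1/(-431) + 318) = (203 + √10)/(-1/431 + 318) = (203 + √10)/(137057/431) = (203 + √10)*(431/137057) = 87493/137057 + 431*√10/137057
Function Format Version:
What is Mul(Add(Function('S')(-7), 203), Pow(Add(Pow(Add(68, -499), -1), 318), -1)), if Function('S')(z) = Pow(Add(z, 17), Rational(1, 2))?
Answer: Add(Rational(87493, 137057), Mul(Rational(431, 137057), Pow(10, Rational(1, 2)))) ≈ 0.64831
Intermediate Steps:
Function('S')(z) = Pow(Add(17, z), Rational(1, 2))
Mul(Add(Function('S')(-7), 203), Pow(Add(Pow(Add(68, -499), -1), 318), -1)) = Mul(Add(Pow(Add(17, -7), Rational(1, 2)), 203), Pow(Add(Pow(Add(68, -499), -1), 318), -1)) = Mul(Add(Pow(10, Rational(1, 2)), 203), Pow(Add(Pow(-431, -1), 318), -1)) = Mul(Add(203, Pow(10, Rational(1, 2))), Pow(Add(Rational(-1, 431), 318), -1)) = Mul(Add(203, Pow(10, Rational(1, 2))), Pow(Rational(137057, 431), -1)) = Mul(Add(203, Pow(10, Rational(1, 2))), Rational(431, 137057)) = Add(Rational(87493, 137057), Mul(Rational(431, 137057), Pow(10, Rational(1, 2))))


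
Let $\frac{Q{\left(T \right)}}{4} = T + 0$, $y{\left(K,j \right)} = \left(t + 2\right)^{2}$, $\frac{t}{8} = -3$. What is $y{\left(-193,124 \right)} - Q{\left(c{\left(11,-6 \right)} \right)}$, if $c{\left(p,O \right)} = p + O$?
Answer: $464$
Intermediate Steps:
$t = -24$ ($t = 8 \left(-3\right) = -24$)
$y{\left(K,j \right)} = 484$ ($y{\left(K,j \right)} = \left(-24 + 2\right)^{2} = \left(-22\right)^{2} = 484$)
$c{\left(p,O \right)} = O + p$
$Q{\left(T \right)} = 4 T$ ($Q{\left(T \right)} = 4 \left(T + 0\right) = 4 T$)
$y{\left(-193,124 \right)} - Q{\left(c{\left(11,-6 \right)} \right)} = 484 - 4 \left(-6 + 11\right) = 484 - 4 \cdot 5 = 484 - 20 = 464$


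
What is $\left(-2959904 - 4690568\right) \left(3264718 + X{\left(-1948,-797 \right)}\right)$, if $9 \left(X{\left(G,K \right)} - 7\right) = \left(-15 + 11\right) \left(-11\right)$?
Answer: $- \frac{224790521422568}{9} \approx -2.4977 \cdot 10^{13}$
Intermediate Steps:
$X{\left(G,K \right)} = \frac{107}{9}$ ($X{\left(G,K \right)} = 7 + \frac{\left(-15 + 11\right) \left(-11\right)}{9} = 7 + \frac{\left(-4\right) \left(-11\right)}{9} = 7 + \frac{1}{9} \cdot 44 = 7 + \frac{44}{9} = \frac{107}{9}$)
$\left(-2959904 - 4690568\right) \left(3264718 + X{\left(-1948,-797 \right)}\right) = \left(-2959904 - 4690568\right) \left(3264718 + \frac{107}{9}\right) = \left(-7650472\right) \frac{29382569}{9} = - \frac{224790521422568}{9}$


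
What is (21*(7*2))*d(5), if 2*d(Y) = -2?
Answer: -294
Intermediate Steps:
d(Y) = -1 (d(Y) = (1/2)*(-2) = -1)
(21*(7*2))*d(5) = (21*(7*2))*(-1) = (21*14)*(-1) = 294*(-1) = -294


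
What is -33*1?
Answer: -33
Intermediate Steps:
-33*1 = -33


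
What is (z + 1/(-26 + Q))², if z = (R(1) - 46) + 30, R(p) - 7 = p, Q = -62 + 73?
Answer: 14641/225 ≈ 65.071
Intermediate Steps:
Q = 11
R(p) = 7 + p
z = -8 (z = ((7 + 1) - 46) + 30 = (8 - 46) + 30 = -38 + 30 = -8)
(z + 1/(-26 + Q))² = (-8 + 1/(-26 + 11))² = (-8 + 1/(-15))² = (-8 - 1/15)² = (-121/15)² = 14641/225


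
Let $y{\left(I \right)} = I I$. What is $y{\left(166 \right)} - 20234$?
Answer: $7322$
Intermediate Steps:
$y{\left(I \right)} = I^{2}$
$y{\left(166 \right)} - 20234 = 166^{2} - 20234 = 27556 - 20234 = 7322$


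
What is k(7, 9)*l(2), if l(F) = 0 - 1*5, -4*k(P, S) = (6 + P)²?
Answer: 845/4 ≈ 211.25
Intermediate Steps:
k(P, S) = -(6 + P)²/4
l(F) = -5 (l(F) = 0 - 5 = -5)
k(7, 9)*l(2) = -(6 + 7)²/4*(-5) = -¼*13²*(-5) = -¼*169*(-5) = -169/4*(-5) = 845/4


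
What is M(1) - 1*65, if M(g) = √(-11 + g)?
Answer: -65 + I*√10 ≈ -65.0 + 3.1623*I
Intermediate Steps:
M(1) - 1*65 = √(-11 + 1) - 1*65 = √(-10) - 65 = I*√10 - 65 = -65 + I*√10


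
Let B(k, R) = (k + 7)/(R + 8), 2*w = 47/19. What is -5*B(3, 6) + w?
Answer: -621/266 ≈ -2.3346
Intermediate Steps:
w = 47/38 (w = (47/19)/2 = (47*(1/19))/2 = (1/2)*(47/19) = 47/38 ≈ 1.2368)
B(k, R) = (7 + k)/(8 + R)
-5*B(3, 6) + w = -5*(7 + 3)/(8 + 6) + 47/38 = -5*10/14 + 47/38 = -5*5/7 + 47/38 = -25/7 + 47/38 = -621/266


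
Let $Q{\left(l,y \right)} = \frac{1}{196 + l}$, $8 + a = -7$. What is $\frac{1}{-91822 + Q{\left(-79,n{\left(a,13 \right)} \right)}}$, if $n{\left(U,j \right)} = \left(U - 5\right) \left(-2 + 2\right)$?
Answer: $- \frac{117}{10743173} \approx -1.0891 \cdot 10^{-5}$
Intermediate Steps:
$a = -15$ ($a = -8 - 7 = -15$)
$n{\left(U,j \right)} = 0$ ($n{\left(U,j \right)} = \left(-5 + U\right) 0 = 0$)
$\frac{1}{-91822 + Q{\left(-79,n{\left(a,13 \right)} \right)}} = \frac{1}{-91822 + \frac{1}{196 - 79}} = \frac{1}{-91822 + \frac{1}{117}} = \frac{1}{- \frac{10743173}{117}} = - \frac{117}{10743173}$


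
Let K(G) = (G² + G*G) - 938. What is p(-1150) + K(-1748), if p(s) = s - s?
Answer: 6110070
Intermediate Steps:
K(G) = -938 + 2*G² (K(G) = (G² + G²) - 938 = 2*G² - 938 = -938 + 2*G²)
p(s) = 0
p(-1150) + K(-1748) = 0 + (-938 + 2*(-1748)²) = 0 + (-938 + 2*3055504) = 0 + (-938 + 6111008) = 0 + 6110070 = 6110070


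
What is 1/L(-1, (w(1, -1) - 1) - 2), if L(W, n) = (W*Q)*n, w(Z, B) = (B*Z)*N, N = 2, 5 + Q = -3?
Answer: -1/40 ≈ -0.025000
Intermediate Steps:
Q = -8 (Q = -5 - 3 = -8)
w(Z, B) = 2*B*Z (w(Z, B) = (B*Z)*2 = 2*B*Z)
L(W, n) = -8*W*n (L(W, n) = (W*(-8))*n = (-8*W)*n = -8*W*n)
1/L(-1, (w(1, -1) - 1) - 2) = 1/(-8*(-1)*((2*(-1)*1 - 1) - 2)) = 1/(-8*(-1)*((-2 - 1) - 2)) = 1/(-8*(-1)*(-3 - 2)) = 1/(-8*(-1)*(-5)) = 1/(-40) = -1/40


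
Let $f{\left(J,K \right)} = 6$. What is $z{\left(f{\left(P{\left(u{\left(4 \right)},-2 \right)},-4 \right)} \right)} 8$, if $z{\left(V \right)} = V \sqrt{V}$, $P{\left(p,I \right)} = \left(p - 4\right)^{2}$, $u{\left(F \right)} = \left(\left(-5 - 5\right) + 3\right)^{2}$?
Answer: $48 \sqrt{6} \approx 117.58$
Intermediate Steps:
$u{\left(F \right)} = 49$ ($u{\left(F \right)} = \left(-10 + 3\right)^{2} = \left(-7\right)^{2} = 49$)
$P{\left(p,I \right)} = \left(-4 + p\right)^{2}$
$z{\left(V \right)} = V^{\frac{3}{2}}$
$z{\left(f{\left(P{\left(u{\left(4 \right)},-2 \right)},-4 \right)} \right)} 8 = 6^{\frac{3}{2}} \cdot 8 = 6 \sqrt{6} \cdot 8 = 48 \sqrt{6}$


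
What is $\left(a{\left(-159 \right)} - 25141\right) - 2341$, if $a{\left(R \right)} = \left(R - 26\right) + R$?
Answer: $-27826$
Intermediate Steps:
$a{\left(R \right)} = -26 + 2 R$ ($a{\left(R \right)} = \left(-26 + R\right) + R = -26 + 2 R$)
$\left(a{\left(-159 \right)} - 25141\right) - 2341 = \left(\left(-26 + 2 \left(-159\right)\right) - 25141\right) - 2341 = \left(\left(-26 - 318\right) - 25141\right) - 2341 = \left(-344 - 25141\right) - 2341 = -25485 - 2341 = -27826$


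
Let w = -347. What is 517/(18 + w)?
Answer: -11/7 ≈ -1.5714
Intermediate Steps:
517/(18 + w) = 517/(18 - 347) = 517/(-329) = 517*(-1/329) = -11/7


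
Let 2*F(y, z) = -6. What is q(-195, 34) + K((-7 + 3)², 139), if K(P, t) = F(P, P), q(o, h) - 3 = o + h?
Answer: -161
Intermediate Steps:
q(o, h) = 3 + h + o (q(o, h) = 3 + (o + h) = 3 + (h + o) = 3 + h + o)
F(y, z) = -3 (F(y, z) = (½)*(-6) = -3)
K(P, t) = -3
q(-195, 34) + K((-7 + 3)², 139) = (3 + 34 - 195) - 3 = -158 - 3 = -161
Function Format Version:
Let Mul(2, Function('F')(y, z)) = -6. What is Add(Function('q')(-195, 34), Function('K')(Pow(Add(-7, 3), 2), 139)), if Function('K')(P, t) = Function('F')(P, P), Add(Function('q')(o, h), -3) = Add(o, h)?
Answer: -161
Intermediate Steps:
Function('q')(o, h) = Add(3, h, o) (Function('q')(o, h) = Add(3, Add(o, h)) = Add(3, Add(h, o)) = Add(3, h, o))
Function('F')(y, z) = -3 (Function('F')(y, z) = Mul(Rational(1, 2), -6) = -3)
Function('K')(P, t) = -3
Add(Function('q')(-195, 34), Function('K')(Pow(Add(-7, 3), 2), 139)) = Add(Add(3, 34, -195), -3) = Add(-158, -3) = -161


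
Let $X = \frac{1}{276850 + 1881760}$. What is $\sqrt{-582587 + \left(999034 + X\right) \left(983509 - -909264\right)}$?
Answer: $\frac{\sqrt{8811037233285013901335030}}{2158610} \approx 1.3751 \cdot 10^{6}$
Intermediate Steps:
$X = \frac{1}{2158610} \approx 4.6326 \cdot 10^{-7}$
$\sqrt{-582587 + \left(999034 + X\right) \left(983509 - -909264\right)} = \sqrt{-582587 + \left(999034 + \frac{1}{2158610}\right) \left(983509 - -909264\right)} = \sqrt{-582587 + \frac{2156524782741 \left(983509 + 909264\right)}{2158610}} = \sqrt{-582587 + \frac{2156524782741}{2158610} \cdot 1892773} = \sqrt{-582587 + \frac{4081811882603030793}{2158610}} = \sqrt{\frac{4081810625024906723}{2158610}} = \frac{\sqrt{8811037233285013901335030}}{2158610}$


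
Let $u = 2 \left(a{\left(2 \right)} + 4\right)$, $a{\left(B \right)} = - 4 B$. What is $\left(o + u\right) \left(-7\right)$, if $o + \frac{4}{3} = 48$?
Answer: $- \frac{812}{3} \approx -270.67$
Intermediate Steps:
$o = \frac{140}{3}$ ($o = - \frac{4}{3} + 48 = \frac{140}{3} \approx 46.667$)
$u = -8$ ($u = 2 \left(\left(-4\right) 2 + 4\right) = 2 \left(-8 + 4\right) = 2 \left(-4\right) = -8$)
$\left(o + u\right) \left(-7\right) = \left(\frac{140}{3} - 8\right) \left(-7\right) = \frac{116}{3} \left(-7\right) = - \frac{812}{3}$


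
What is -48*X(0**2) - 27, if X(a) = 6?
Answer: -315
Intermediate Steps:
-48*X(0**2) - 27 = -48*6 - 27 = -288 - 27 = -315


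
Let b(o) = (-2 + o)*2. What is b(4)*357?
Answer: 1428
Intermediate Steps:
b(o) = -4 + 2*o
b(4)*357 = (-4 + 2*4)*357 = (-4 + 8)*357 = 4*357 = 1428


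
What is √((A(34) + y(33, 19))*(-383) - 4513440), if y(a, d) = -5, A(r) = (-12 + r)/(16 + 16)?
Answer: 21*I*√163693/4 ≈ 2124.1*I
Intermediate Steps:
A(r) = -3/8 + r/32 (A(r) = (-12 + r)/32 = (-12 + r)*(1/32) = -3/8 + r/32)
√((A(34) + y(33, 19))*(-383) - 4513440) = √(((-3/8 + (1/32)*34) - 5)*(-383) - 4513440) = √(((-3/8 + 17/16) - 5)*(-383) - 4513440) = √((11/16 - 5)*(-383) - 4513440) = √(-69/16*(-383) - 4513440) = √(26427/16 - 4513440) = √(-72188613/16) = 21*I*√163693/4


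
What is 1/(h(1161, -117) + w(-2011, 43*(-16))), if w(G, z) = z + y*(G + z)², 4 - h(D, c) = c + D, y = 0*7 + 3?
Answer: 1/21852075 ≈ 4.5762e-8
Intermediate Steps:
y = 3 (y = 0 + 3 = 3)
h(D, c) = 4 - D - c (h(D, c) = 4 - (c + D) = 4 - (D + c) = 4 + (-D - c) = 4 - D - c)
w(G, z) = z + 3*(G + z)²
1/(h(1161, -117) + w(-2011, 43*(-16))) = 1/((4 - 1*1161 - 1*(-117)) + (43*(-16) + 3*(-2011 + 43*(-16))²)) = 1/((4 - 1161 + 117) + (-688 + 3*(-2011 - 688)²)) = 1/(-1040 + (-688 + 3*(-2699)²)) = 1/(-1040 + (-688 + 3*7284601)) = 1/(-1040 + (-688 + 21853803)) = 1/(-1040 + 21853115) = 1/21852075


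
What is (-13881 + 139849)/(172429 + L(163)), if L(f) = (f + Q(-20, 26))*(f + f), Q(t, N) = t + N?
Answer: 125968/227523 ≈ 0.55365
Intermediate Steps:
Q(t, N) = N + t
L(f) = 2*f*(6 + f) (L(f) = (f + (26 - 20))*(f + f) = (f + 6)*(2*f) = (6 + f)*(2*f) = 2*f*(6 + f))
(-13881 + 139849)/(172429 + L(163)) = (-13881 + 139849)/(172429 + 2*163*(6 + 163)) = 125968/(172429 + 2*163*169) = 125968/(172429 + 55094) = 125968/227523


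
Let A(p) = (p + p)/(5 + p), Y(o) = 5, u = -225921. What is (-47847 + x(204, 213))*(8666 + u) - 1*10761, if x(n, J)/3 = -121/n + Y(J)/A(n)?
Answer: 1413544078699/136 ≈ 1.0394e+10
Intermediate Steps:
A(p) = 2*p/(5 + p) (A(p) = (2*p)/(5 + p) = 2*p/(5 + p))
x(n, J) = -363/n + 15*(5 + n)/(2*n) (x(n, J) = 3*(-121/n + 5/((2*n/(5 + n)))) = 3*(-121/n + 5*((5 + n)/(2*n))) = 3*(-121/n + 5*(5 + n)/(2*n)) = -363/n + 15*(5 + n)/(2*n))
(-47847 + x(204, 213))*(8666 + u) - 1*10761 = (-47847 + (3/2)*(-217 + 5*204)/204)*(8666 - 225921) - 1*10761 = (-47847 + (3/2)*(1/204)*(-217 + 1020))*(-217255) - 10761 = (-47847 + (3/2)*(1/204)*803)*(-217255) - 10761 = (-47847 + 803/136)*(-217255) - 10761 = -6506389/136*(-217255) - 10761 = 1413545542195/136 - 10761 = 1413544078699/136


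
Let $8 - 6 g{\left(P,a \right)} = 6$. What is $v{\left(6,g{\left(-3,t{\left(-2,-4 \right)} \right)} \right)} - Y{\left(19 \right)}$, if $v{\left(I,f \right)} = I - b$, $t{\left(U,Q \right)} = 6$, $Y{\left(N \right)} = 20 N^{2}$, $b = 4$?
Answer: $-7218$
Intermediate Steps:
$g{\left(P,a \right)} = \frac{1}{3}$ ($g{\left(P,a \right)} = \frac{4}{3} - 1 = \frac{1}{3}$)
$v{\left(I,f \right)} = -4 + I$ ($v{\left(I,f \right)} = I - 4 = -4 + I$)
$v{\left(6,g{\left(-3,t{\left(-2,-4 \right)} \right)} \right)} - Y{\left(19 \right)} = \left(-4 + 6\right) - 20 \cdot 19^{2} = 2 - 20 \cdot 361 = 2 - 7220 = -7218$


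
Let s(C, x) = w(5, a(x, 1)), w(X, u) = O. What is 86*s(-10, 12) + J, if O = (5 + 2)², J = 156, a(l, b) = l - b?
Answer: 4370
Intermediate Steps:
O = 49 (O = 7² = 49)
w(X, u) = 49
s(C, x) = 49
86*s(-10, 12) + J = 86*49 + 156 = 4214 + 156 = 4370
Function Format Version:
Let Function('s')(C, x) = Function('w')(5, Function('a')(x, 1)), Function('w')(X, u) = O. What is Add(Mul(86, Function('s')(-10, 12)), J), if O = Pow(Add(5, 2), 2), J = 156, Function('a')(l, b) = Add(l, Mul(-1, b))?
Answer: 4370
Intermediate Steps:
O = 49 (O = Pow(7, 2) = 49)
Function('w')(X, u) = 49
Function('s')(C, x) = 49
Add(Mul(86, Function('s')(-10, 12)), J) = Add(Mul(86, 49), 156) = Add(4214, 156) = 4370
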